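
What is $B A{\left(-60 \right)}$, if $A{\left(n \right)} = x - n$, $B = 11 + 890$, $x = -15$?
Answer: $40545$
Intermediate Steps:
$B = 901$
$A{\left(n \right)} = -15 - n$
$B A{\left(-60 \right)} = 901 \left(-15 - -60\right) = 901 \left(-15 + 60\right) = 901 \cdot 45 = 40545$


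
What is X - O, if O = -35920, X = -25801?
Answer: 10119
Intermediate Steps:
X - O = -25801 - 1*(-35920) = -25801 + 35920 = 10119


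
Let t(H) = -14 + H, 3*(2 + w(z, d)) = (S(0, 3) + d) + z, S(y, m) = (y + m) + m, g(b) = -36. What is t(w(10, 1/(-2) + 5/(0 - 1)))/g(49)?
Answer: 25/72 ≈ 0.34722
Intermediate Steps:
S(y, m) = y + 2*m (S(y, m) = (m + y) + m = y + 2*m)
w(z, d) = d/3 + z/3 (w(z, d) = -2 + (((0 + 2*3) + d) + z)/3 = -2 + (((0 + 6) + d) + z)/3 = -2 + ((6 + d) + z)/3 = -2 + (6 + d + z)/3 = -2 + (2 + d/3 + z/3) = d/3 + z/3)
t(w(10, 1/(-2) + 5/(0 - 1)))/g(49) = (-14 + ((1/(-2) + 5/(0 - 1))/3 + (1/3)*10))/(-36) = (-14 + ((1*(-1/2) + 5/(-1))/3 + 10/3))*(-1/36) = (-14 + ((-1/2 + 5*(-1))/3 + 10/3))*(-1/36) = (-14 + ((-1/2 - 5)/3 + 10/3))*(-1/36) = (-14 + ((1/3)*(-11/2) + 10/3))*(-1/36) = (-14 + (-11/6 + 10/3))*(-1/36) = (-14 + 3/2)*(-1/36) = -25/2*(-1/36) = 25/72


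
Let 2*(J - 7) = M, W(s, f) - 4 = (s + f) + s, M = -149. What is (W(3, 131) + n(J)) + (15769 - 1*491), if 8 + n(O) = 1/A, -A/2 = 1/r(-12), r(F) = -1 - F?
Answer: 30811/2 ≈ 15406.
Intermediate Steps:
W(s, f) = 4 + f + 2*s (W(s, f) = 4 + ((s + f) + s) = 4 + ((f + s) + s) = 4 + (f + 2*s) = 4 + f + 2*s)
J = -135/2 (J = 7 + (½)*(-149) = 7 - 149/2 = -135/2 ≈ -67.500)
A = -2/11 (A = -2/(-1 - 1*(-12)) = -2/(-1 + 12) = -2/11 ≈ -0.18182)
n(O) = -27/2 (n(O) = -8 + 1/(-2/11) = -8 - 11/2 = -27/2)
(W(3, 131) + n(J)) + (15769 - 1*491) = ((4 + 131 + 2*3) - 27/2) + (15769 - 1*491) = ((4 + 131 + 6) - 27/2) + (15769 - 491) = (141 - 27/2) + 15278 = 255/2 + 15278 = 30811/2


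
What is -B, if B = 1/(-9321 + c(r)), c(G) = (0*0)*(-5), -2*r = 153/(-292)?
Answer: 1/9321 ≈ 0.00010728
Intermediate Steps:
r = 153/584 (r = -153/(2*(-292)) = -153*(-1)/(2*292) = -1/2*(-153/292) = 153/584 ≈ 0.26199)
c(G) = 0 (c(G) = 0*(-5) = 0)
B = -1/9321 (B = 1/(-9321 + 0) = 1/(-9321) = -1/9321 ≈ -0.00010728)
-B = -1*(-1/9321) = 1/9321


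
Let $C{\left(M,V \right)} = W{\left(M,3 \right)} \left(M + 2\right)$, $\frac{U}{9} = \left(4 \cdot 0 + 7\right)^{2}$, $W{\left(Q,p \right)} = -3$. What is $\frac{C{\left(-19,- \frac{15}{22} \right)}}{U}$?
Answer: $\frac{17}{147} \approx 0.11565$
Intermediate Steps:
$U = 441$ ($U = 9 \left(4 \cdot 0 + 7\right)^{2} = 9 \left(0 + 7\right)^{2} = 9 \cdot 7^{2} = 9 \cdot 49 = 441$)
$C{\left(M,V \right)} = -6 - 3 M$ ($C{\left(M,V \right)} = - 3 \left(M + 2\right) = - 3 \left(2 + M\right) = -6 - 3 M$)
$\frac{C{\left(-19,- \frac{15}{22} \right)}}{U} = \frac{-6 - -57}{441} = \left(-6 + 57\right) \frac{1}{441} = 51 \cdot \frac{1}{441} = \frac{17}{147}$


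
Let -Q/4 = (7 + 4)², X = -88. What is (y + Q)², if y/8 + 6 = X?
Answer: 1527696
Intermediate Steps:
Q = -484 (Q = -4*(7 + 4)² = -4*11² = -4*121 = -484)
y = -752 (y = -48 + 8*(-88) = -48 - 704 = -752)
(y + Q)² = (-752 - 484)² = (-1236)² = 1527696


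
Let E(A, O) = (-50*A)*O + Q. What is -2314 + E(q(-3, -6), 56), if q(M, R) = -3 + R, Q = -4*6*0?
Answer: 22886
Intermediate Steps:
Q = 0 (Q = -24*0 = 0)
E(A, O) = -50*A*O (E(A, O) = (-50*A)*O + 0 = -50*A*O + 0 = -50*A*O)
-2314 + E(q(-3, -6), 56) = -2314 - 50*(-3 - 6)*56 = -2314 - 50*(-9)*56 = -2314 + 25200 = 22886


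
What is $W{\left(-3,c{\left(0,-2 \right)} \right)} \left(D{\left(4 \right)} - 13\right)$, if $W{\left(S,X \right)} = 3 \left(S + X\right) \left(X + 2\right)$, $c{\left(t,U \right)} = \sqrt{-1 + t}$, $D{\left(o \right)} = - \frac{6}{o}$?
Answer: $\frac{609}{2} + \frac{87 i}{2} \approx 304.5 + 43.5 i$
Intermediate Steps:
$W{\left(S,X \right)} = 3 \left(2 + X\right) \left(S + X\right)$ ($W{\left(S,X \right)} = 3 \left(S + X\right) \left(2 + X\right) = 3 \left(2 + X\right) \left(S + X\right)$)
$W{\left(-3,c{\left(0,-2 \right)} \right)} \left(D{\left(4 \right)} - 13\right) = \left(3 \left(\sqrt{-1 + 0}\right)^{2} + 6 \left(-3\right) + 6 \sqrt{-1 + 0} + 3 \left(-3\right) \sqrt{-1 + 0}\right) \left(- \frac{6}{4} - 13\right) = \left(3 \left(\sqrt{-1}\right)^{2} - 18 + 6 \sqrt{-1} + 3 \left(-3\right) \sqrt{-1}\right) \left(\left(-6\right) \frac{1}{4} - 13\right) = \left(3 i^{2} - 18 + 6 i + 3 \left(-3\right) i\right) \left(- \frac{3}{2} - 13\right) = \left(3 \left(-1\right) - 18 + 6 i - 9 i\right) \left(- \frac{29}{2}\right) = \left(-3 - 18 + 6 i - 9 i\right) \left(- \frac{29}{2}\right) = \left(-21 - 3 i\right) \left(- \frac{29}{2}\right) = \frac{609}{2} + \frac{87 i}{2}$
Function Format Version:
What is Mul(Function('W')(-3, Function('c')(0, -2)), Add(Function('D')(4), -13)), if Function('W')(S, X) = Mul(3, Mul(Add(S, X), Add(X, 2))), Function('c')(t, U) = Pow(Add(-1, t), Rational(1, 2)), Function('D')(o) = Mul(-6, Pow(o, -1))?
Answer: Add(Rational(609, 2), Mul(Rational(87, 2), I)) ≈ Add(304.50, Mul(43.500, I))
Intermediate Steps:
Function('W')(S, X) = Mul(3, Add(2, X), Add(S, X)) (Function('W')(S, X) = Mul(3, Mul(Add(S, X), Add(2, X))) = Mul(3, Mul(Add(2, X), Add(S, X))) = Mul(3, Add(2, X), Add(S, X)))
Mul(Function('W')(-3, Function('c')(0, -2)), Add(Function('D')(4), -13)) = Mul(Add(Mul(3, Pow(Pow(Add(-1, 0), Rational(1, 2)), 2)), Mul(6, -3), Mul(6, Pow(Add(-1, 0), Rational(1, 2))), Mul(3, -3, Pow(Add(-1, 0), Rational(1, 2)))), Add(Mul(-6, Pow(4, -1)), -13)) = Mul(Add(Mul(3, Pow(Pow(-1, Rational(1, 2)), 2)), -18, Mul(6, Pow(-1, Rational(1, 2))), Mul(3, -3, Pow(-1, Rational(1, 2)))), Add(Mul(-6, Rational(1, 4)), -13)) = Mul(Add(Mul(3, Pow(I, 2)), -18, Mul(6, I), Mul(3, -3, I)), Add(Rational(-3, 2), -13)) = Mul(Add(Mul(3, -1), -18, Mul(6, I), Mul(-9, I)), Rational(-29, 2)) = Mul(Add(-3, -18, Mul(6, I), Mul(-9, I)), Rational(-29, 2)) = Mul(Add(-21, Mul(-3, I)), Rational(-29, 2)) = Add(Rational(609, 2), Mul(Rational(87, 2), I))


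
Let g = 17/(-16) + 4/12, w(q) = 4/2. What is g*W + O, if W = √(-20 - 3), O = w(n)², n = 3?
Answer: 4 - 35*I*√23/48 ≈ 4.0 - 3.497*I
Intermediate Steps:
w(q) = 2 (w(q) = 4*(½) = 2)
g = -35/48 (g = 17*(-1/16) + 4*(1/12) = -17/16 + ⅓ = -35/48 ≈ -0.72917)
O = 4 (O = 2² = 4)
W = I*√23 (W = √(-23) = I*√23 ≈ 4.7958*I)
g*W + O = -35*I*√23/48 + 4 = 4 - 35*I*√23/48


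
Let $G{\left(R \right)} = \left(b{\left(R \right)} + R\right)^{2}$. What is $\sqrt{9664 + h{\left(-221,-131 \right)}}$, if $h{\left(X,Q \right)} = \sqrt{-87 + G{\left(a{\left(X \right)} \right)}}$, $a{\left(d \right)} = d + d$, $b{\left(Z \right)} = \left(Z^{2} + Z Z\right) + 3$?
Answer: $\sqrt{9664 + \sqrt{152325503434}} \approx 632.42$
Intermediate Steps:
$b{\left(Z \right)} = 3 + 2 Z^{2}$ ($b{\left(Z \right)} = \left(Z^{2} + Z^{2}\right) + 3 = 2 Z^{2} + 3 = 3 + 2 Z^{2}$)
$a{\left(d \right)} = 2 d$
$G{\left(R \right)} = \left(3 + R + 2 R^{2}\right)^{2}$ ($G{\left(R \right)} = \left(\left(3 + 2 R^{2}\right) + R\right)^{2} = \left(3 + R + 2 R^{2}\right)^{2}$)
$h{\left(X,Q \right)} = \sqrt{-87 + \left(3 + 2 X + 8 X^{2}\right)^{2}}$ ($h{\left(X,Q \right)} = \sqrt{-87 + \left(3 + 2 X + 2 \left(2 X\right)^{2}\right)^{2}} = \sqrt{-87 + \left(3 + 2 X + 2 \cdot 4 X^{2}\right)^{2}} = \sqrt{-87 + \left(3 + 2 X + 8 X^{2}\right)^{2}}$)
$\sqrt{9664 + h{\left(-221,-131 \right)}} = \sqrt{9664 + \sqrt{-87 + \left(3 + 2 \left(-221\right) + 8 \left(-221\right)^{2}\right)^{2}}} = \sqrt{9664 + \sqrt{-87 + \left(3 - 442 + 8 \cdot 48841\right)^{2}}} = \sqrt{9664 + \sqrt{-87 + \left(3 - 442 + 390728\right)^{2}}} = \sqrt{9664 + \sqrt{-87 + 390289^{2}}} = \sqrt{9664 + \sqrt{-87 + 152325503521}} = \sqrt{9664 + \sqrt{152325503434}}$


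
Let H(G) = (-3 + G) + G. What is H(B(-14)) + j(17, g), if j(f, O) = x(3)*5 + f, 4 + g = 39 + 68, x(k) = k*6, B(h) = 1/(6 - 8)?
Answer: 103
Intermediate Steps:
B(h) = -½ (B(h) = 1/(-2) = -½)
x(k) = 6*k
g = 103 (g = -4 + (39 + 68) = -4 + 107 = 103)
H(G) = -3 + 2*G
j(f, O) = 90 + f (j(f, O) = (6*3)*5 + f = 18*5 + f = 90 + f)
H(B(-14)) + j(17, g) = (-3 + 2*(-½)) + (90 + 17) = (-3 - 1) + 107 = -4 + 107 = 103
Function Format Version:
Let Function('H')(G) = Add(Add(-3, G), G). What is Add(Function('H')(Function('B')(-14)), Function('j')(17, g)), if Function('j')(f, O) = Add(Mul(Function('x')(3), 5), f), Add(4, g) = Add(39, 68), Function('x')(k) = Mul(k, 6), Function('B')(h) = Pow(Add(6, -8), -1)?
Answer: 103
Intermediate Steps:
Function('B')(h) = Rational(-1, 2) (Function('B')(h) = Pow(-2, -1) = Rational(-1, 2))
Function('x')(k) = Mul(6, k)
g = 103 (g = Add(-4, Add(39, 68)) = Add(-4, 107) = 103)
Function('H')(G) = Add(-3, Mul(2, G))
Function('j')(f, O) = Add(90, f) (Function('j')(f, O) = Add(Mul(Mul(6, 3), 5), f) = Add(Mul(18, 5), f) = Add(90, f))
Add(Function('H')(Function('B')(-14)), Function('j')(17, g)) = Add(Add(-3, Mul(2, Rational(-1, 2))), Add(90, 17)) = Add(Add(-3, -1), 107) = Add(-4, 107) = 103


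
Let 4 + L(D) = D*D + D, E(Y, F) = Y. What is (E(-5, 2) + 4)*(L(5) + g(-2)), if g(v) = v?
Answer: -24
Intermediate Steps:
L(D) = -4 + D + D**2 (L(D) = -4 + (D*D + D) = -4 + (D**2 + D) = -4 + (D + D**2) = -4 + D + D**2)
(E(-5, 2) + 4)*(L(5) + g(-2)) = (-5 + 4)*((-4 + 5 + 5**2) - 2) = -((-4 + 5 + 25) - 2) = -(26 - 2) = -1*24 = -24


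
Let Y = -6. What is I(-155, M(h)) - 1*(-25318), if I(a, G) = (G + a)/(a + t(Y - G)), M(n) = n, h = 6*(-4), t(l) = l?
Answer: 3468745/137 ≈ 25319.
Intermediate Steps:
h = -24
I(a, G) = (G + a)/(-6 + a - G) (I(a, G) = (G + a)/(a + (-6 - G)) = (G + a)/(-6 + a - G))
I(-155, M(h)) - 1*(-25318) = (-24 - 155)/(-6 - 155 - 1*(-24)) - 1*(-25318) = -179/(-6 - 155 + 24) + 25318 = -179/(-137) + 25318 = -1/137*(-179) + 25318 = 179/137 + 25318 = 3468745/137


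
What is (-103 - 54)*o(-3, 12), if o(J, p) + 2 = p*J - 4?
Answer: 6594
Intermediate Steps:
o(J, p) = -6 + J*p (o(J, p) = -2 + (p*J - 4) = -2 + (J*p - 4) = -2 + (-4 + J*p) = -6 + J*p)
(-103 - 54)*o(-3, 12) = (-103 - 54)*(-6 - 3*12) = -157*(-6 - 36) = -157*(-42) = 6594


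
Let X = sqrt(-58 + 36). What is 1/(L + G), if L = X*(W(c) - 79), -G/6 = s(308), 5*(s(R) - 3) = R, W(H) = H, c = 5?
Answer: -4845/3383822 + 925*I*sqrt(22)/3383822 ≈ -0.0014318 + 0.0012822*I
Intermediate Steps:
X = I*sqrt(22) (X = sqrt(-22) = I*sqrt(22) ≈ 4.6904*I)
s(R) = 3 + R/5
G = -1938/5 (G = -6*(3 + (1/5)*308) = -6*(3 + 308/5) = -6*323/5 = -1938/5 ≈ -387.60)
L = -74*I*sqrt(22) (L = (I*sqrt(22))*(5 - 79) = (I*sqrt(22))*(-74) = -74*I*sqrt(22) ≈ -347.09*I)
1/(L + G) = 1/(-74*I*sqrt(22) - 1938/5) = 1/(-1938/5 - 74*I*sqrt(22))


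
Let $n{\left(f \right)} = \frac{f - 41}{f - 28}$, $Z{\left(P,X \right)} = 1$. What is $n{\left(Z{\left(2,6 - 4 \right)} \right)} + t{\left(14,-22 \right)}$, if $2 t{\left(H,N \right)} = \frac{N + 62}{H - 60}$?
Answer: $\frac{650}{621} \approx 1.0467$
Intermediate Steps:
$t{\left(H,N \right)} = \frac{62 + N}{2 \left(-60 + H\right)}$ ($t{\left(H,N \right)} = \frac{\left(N + 62\right) \frac{1}{H - 60}}{2} = \frac{\left(62 + N\right) \frac{1}{-60 + H}}{2} = \frac{\frac{1}{-60 + H} \left(62 + N\right)}{2} = \frac{62 + N}{2 \left(-60 + H\right)}$)
$n{\left(f \right)} = \frac{-41 + f}{-28 + f}$
$n{\left(Z{\left(2,6 - 4 \right)} \right)} + t{\left(14,-22 \right)} = \frac{-41 + 1}{-28 + 1} + \frac{62 - 22}{2 \left(-60 + 14\right)} = \frac{1}{-27} \left(-40\right) + \frac{1}{2} \frac{1}{-46} \cdot 40 = \left(- \frac{1}{27}\right) \left(-40\right) + \frac{1}{2} \left(- \frac{1}{46}\right) 40 = \frac{40}{27} - \frac{10}{23} = \frac{650}{621}$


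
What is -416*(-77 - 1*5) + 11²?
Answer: 34233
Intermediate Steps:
-416*(-77 - 1*5) + 11² = -416*(-77 - 5) + 121 = -416*(-82) + 121 = 34112 + 121 = 34233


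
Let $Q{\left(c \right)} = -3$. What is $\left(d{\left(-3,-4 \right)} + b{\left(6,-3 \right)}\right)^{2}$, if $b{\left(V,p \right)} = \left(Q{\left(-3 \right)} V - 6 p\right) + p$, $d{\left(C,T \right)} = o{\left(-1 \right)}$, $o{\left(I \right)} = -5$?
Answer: $64$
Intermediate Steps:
$d{\left(C,T \right)} = -5$
$b{\left(V,p \right)} = - 5 p - 3 V$ ($b{\left(V,p \right)} = \left(- 3 V - 6 p\right) + p = \left(- 6 p - 3 V\right) + p = - 5 p - 3 V$)
$\left(d{\left(-3,-4 \right)} + b{\left(6,-3 \right)}\right)^{2} = \left(-5 - 3\right)^{2} = \left(-8\right)^{2} = 64$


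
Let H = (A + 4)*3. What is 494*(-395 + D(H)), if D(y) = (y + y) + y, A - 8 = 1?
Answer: -137332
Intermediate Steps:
A = 9 (A = 8 + 1 = 9)
H = 39 (H = (9 + 4)*3 = 13*3 = 39)
D(y) = 3*y (D(y) = 2*y + y = 3*y)
494*(-395 + D(H)) = 494*(-395 + 3*39) = 494*(-395 + 117) = 494*(-278) = -137332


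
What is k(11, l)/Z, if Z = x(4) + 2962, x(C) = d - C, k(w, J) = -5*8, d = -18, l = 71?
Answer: -2/147 ≈ -0.013605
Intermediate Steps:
k(w, J) = -40
x(C) = -18 - C
Z = 2940 (Z = (-18 - 1*4) + 2962 = (-18 - 4) + 2962 = -22 + 2962 = 2940)
k(11, l)/Z = -40/2940 = -40*1/2940 = -2/147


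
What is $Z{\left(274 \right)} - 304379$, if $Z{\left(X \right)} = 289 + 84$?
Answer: $-304006$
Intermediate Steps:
$Z{\left(X \right)} = 373$
$Z{\left(274 \right)} - 304379 = 373 - 304379 = -304006$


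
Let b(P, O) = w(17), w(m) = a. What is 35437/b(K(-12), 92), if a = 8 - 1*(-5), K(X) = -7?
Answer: 35437/13 ≈ 2725.9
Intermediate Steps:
a = 13 (a = 8 + 5 = 13)
w(m) = 13
b(P, O) = 13
35437/b(K(-12), 92) = 35437/13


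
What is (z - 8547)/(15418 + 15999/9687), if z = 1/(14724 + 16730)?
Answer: -868075761173/1566096389970 ≈ -0.55429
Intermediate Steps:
z = 1/31454 ≈ 3.1792e-5
(z - 8547)/(15418 + 15999/9687) = (1/31454 - 8547)/(15418 + 15999/9687) = -268837337/(31454*(15418 + 15999*(1/9687))) = -268837337/(31454*(15418 + 5333/3229)) = -268837337/(31454*49790055/3229) = -268837337/31454*3229/49790055 = -868075761173/1566096389970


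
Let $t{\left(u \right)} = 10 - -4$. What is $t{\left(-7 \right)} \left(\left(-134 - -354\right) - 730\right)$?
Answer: $-7140$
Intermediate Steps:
$t{\left(u \right)} = 14$ ($t{\left(u \right)} = 10 + 4 = 14$)
$t{\left(-7 \right)} \left(\left(-134 - -354\right) - 730\right) = 14 \left(\left(-134 - -354\right) - 730\right) = 14 \left(\left(-134 + 354\right) - 730\right) = 14 \left(220 - 730\right) = 14 \left(-510\right) = -7140$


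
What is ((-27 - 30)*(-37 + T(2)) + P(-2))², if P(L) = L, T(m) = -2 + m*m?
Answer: 3972049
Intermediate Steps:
T(m) = -2 + m²
((-27 - 30)*(-37 + T(2)) + P(-2))² = ((-27 - 30)*(-37 + (-2 + 2²)) - 2)² = (-57*(-37 + (-2 + 4)) - 2)² = (-57*(-37 + 2) - 2)² = (-57*(-35) - 2)² = (1995 - 2)² = 1993² = 3972049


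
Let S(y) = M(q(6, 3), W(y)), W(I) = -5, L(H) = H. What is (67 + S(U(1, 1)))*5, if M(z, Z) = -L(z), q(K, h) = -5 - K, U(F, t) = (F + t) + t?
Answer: 390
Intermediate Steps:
U(F, t) = F + 2*t
M(z, Z) = -z
S(y) = 11 (S(y) = -(-5 - 1*6) = -(-5 - 6) = -1*(-11) = 11)
(67 + S(U(1, 1)))*5 = (67 + 11)*5 = 78*5 = 390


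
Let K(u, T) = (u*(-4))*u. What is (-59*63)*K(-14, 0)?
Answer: 2914128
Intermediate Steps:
K(u, T) = -4*u**2 (K(u, T) = (-4*u)*u = -4*u**2)
(-59*63)*K(-14, 0) = (-59*63)*(-4*(-14)**2) = -(-14868)*196 = -3717*(-784) = 2914128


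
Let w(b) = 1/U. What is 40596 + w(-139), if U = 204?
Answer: 8281585/204 ≈ 40596.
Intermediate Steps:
w(b) = 1/204
40596 + w(-139) = 40596 + 1/204 = 8281585/204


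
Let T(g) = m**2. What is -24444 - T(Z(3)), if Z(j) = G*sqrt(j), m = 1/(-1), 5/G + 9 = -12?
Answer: -24445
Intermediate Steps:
G = -5/21 (G = 5/(-9 - 12) = 5/(-21) = 5*(-1/21) = -5/21 ≈ -0.23810)
m = -1 (m = 1*(-1) = -1)
Z(j) = -5*sqrt(j)/21
T(g) = 1 (T(g) = (-1)**2 = 1)
-24444 - T(Z(3)) = -24444 - 1*1 = -24444 - 1 = -24445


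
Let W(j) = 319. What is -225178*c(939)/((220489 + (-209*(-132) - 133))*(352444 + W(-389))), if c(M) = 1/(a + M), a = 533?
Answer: -112589/64374585384192 ≈ -1.7490e-9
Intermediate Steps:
c(M) = 1/(533 + M)
-225178*c(939)/((220489 + (-209*(-132) - 133))*(352444 + W(-389))) = -225178*1/((533 + 939)*(220489 + (-209*(-132) - 133))*(352444 + 319)) = -225178*1/(519267136*(220489 + (27588 - 133))) = -225178*1/(519267136*(220489 + 27455)) = -225178/((247944*352763)*1472) = -225178/(87465469272*1472) = -225178/128749170768384 = -225178*1/128749170768384 = -112589/64374585384192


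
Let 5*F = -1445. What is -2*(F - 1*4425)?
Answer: 9428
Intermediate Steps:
F = -289 (F = (⅕)*(-1445) = -289)
-2*(F - 1*4425) = -2*(-289 - 1*4425) = -2*(-289 - 4425) = -2*(-4714) = 9428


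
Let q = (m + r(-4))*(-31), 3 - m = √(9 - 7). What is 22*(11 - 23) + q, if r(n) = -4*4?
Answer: 139 + 31*√2 ≈ 182.84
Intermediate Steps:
r(n) = -16
m = 3 - √2 (m = 3 - √(9 - 7) = 3 - √2 ≈ 1.5858)
q = 403 + 31*√2 (q = ((3 - √2) - 16)*(-31) = (-13 - √2)*(-31) = 403 + 31*√2 ≈ 446.84)
22*(11 - 23) + q = 22*(11 - 23) + (403 + 31*√2) = 22*(-12) + (403 + 31*√2) = -264 + (403 + 31*√2) = 139 + 31*√2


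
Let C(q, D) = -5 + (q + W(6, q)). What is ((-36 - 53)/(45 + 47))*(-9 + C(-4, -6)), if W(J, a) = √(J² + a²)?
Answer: 801/46 - 89*√13/46 ≈ 10.437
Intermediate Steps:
C(q, D) = -5 + q + √(36 + q²) (C(q, D) = -5 + (q + √(6² + q²)) = -5 + (q + √(36 + q²)) = -5 + q + √(36 + q²))
((-36 - 53)/(45 + 47))*(-9 + C(-4, -6)) = ((-36 - 53)/(45 + 47))*(-9 + (-5 - 4 + √(36 + (-4)²))) = (-89/92)*(-9 + (-5 - 4 + √(36 + 16))) = (-89*1/92)*(-9 + (-5 - 4 + √52)) = -89*(-9 + (-5 - 4 + 2*√13))/92 = -89*(-9 + (-9 + 2*√13))/92 = -89*(-18 + 2*√13)/92 = 801/46 - 89*√13/46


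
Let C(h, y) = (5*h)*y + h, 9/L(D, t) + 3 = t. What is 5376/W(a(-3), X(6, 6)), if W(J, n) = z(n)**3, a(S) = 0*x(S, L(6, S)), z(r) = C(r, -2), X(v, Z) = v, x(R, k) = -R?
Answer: -224/6561 ≈ -0.034141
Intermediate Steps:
L(D, t) = 9/(-3 + t)
C(h, y) = h + 5*h*y (C(h, y) = 5*h*y + h = h + 5*h*y)
z(r) = -9*r (z(r) = r*(1 + 5*(-2)) = r*(1 - 10) = r*(-9) = -9*r)
a(S) = 0 (a(S) = 0*(-S) = 0)
W(J, n) = -729*n**3 (W(J, n) = (-9*n)**3 = -729*n**3)
5376/W(a(-3), X(6, 6)) = 5376/((-729*6**3)) = 5376/((-729*216)) = 5376/(-157464) = 5376*(-1/157464) = -224/6561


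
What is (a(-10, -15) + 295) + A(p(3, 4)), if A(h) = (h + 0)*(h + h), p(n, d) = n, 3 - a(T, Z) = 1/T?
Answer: 3161/10 ≈ 316.10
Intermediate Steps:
a(T, Z) = 3 - 1/T
A(h) = 2*h**2 (A(h) = h*(2*h) = 2*h**2)
(a(-10, -15) + 295) + A(p(3, 4)) = ((3 - 1/(-10)) + 295) + 2*3**2 = ((3 - 1*(-1/10)) + 295) + 2*9 = ((3 + 1/10) + 295) + 18 = (31/10 + 295) + 18 = 2981/10 + 18 = 3161/10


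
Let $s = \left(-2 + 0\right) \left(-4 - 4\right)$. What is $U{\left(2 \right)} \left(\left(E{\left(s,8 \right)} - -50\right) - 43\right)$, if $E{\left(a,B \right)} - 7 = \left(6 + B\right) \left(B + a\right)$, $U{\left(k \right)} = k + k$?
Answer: $1400$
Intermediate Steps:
$s = 16$ ($s = \left(-2\right) \left(-8\right) = 16$)
$U{\left(k \right)} = 2 k$
$E{\left(a,B \right)} = 7 + \left(6 + B\right) \left(B + a\right)$
$U{\left(2 \right)} \left(\left(E{\left(s,8 \right)} - -50\right) - 43\right) = 2 \cdot 2 \left(\left(\left(7 + 8^{2} + 6 \cdot 8 + 6 \cdot 16 + 8 \cdot 16\right) - -50\right) - 43\right) = 4 \left(\left(\left(7 + 64 + 48 + 96 + 128\right) + 50\right) - 43\right) = 4 \left(\left(343 + 50\right) - 43\right) = 4 \left(393 - 43\right) = 4 \cdot 350 = 1400$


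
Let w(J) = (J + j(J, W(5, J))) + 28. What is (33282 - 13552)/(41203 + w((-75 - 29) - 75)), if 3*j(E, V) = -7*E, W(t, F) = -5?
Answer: 59190/124409 ≈ 0.47577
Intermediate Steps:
j(E, V) = -7*E/3 (j(E, V) = (-7*E)/3 = -7*E/3)
w(J) = 28 - 4*J/3 (w(J) = (J - 7*J/3) + 28 = -4*J/3 + 28 = 28 - 4*J/3)
(33282 - 13552)/(41203 + w((-75 - 29) - 75)) = (33282 - 13552)/(41203 + (28 - 4*((-75 - 29) - 75)/3)) = 19730/(41203 + (28 - 4*(-104 - 75)/3)) = 19730/(41203 + (28 - 4/3*(-179))) = 19730/(41203 + (28 + 716/3)) = 19730/(41203 + 800/3) = 19730/(124409/3) = 19730*(3/124409) = 59190/124409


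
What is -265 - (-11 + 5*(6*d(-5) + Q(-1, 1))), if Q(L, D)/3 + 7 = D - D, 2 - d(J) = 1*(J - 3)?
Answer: -449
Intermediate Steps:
d(J) = 5 - J (d(J) = 2 - (J - 3) = 2 - (-3 + J) = 2 + (3 - J) = 5 - J)
Q(L, D) = -21 (Q(L, D) = -21 + 3*(D - D) = -21 + 3*0 = -21 + 0 = -21)
-265 - (-11 + 5*(6*d(-5) + Q(-1, 1))) = -265 - (-11 + 5*(6*(5 - 1*(-5)) - 21)) = -265 - (-11 + 5*(6*(5 + 5) - 21)) = -265 - (-11 + 5*(6*10 - 21)) = -265 - (-11 + 5*(60 - 21)) = -265 - (-11 + 5*39) = -265 - (-11 + 195) = -265 - 1*184 = -265 - 184 = -449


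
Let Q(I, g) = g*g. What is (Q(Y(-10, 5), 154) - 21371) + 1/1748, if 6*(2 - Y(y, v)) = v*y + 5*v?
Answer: 4099061/1748 ≈ 2345.0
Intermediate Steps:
Y(y, v) = 2 - 5*v/6 - v*y/6 (Y(y, v) = 2 - (v*y + 5*v)/6 = 2 - (5*v + v*y)/6 = 2 + (-5*v/6 - v*y/6) = 2 - 5*v/6 - v*y/6)
Q(I, g) = g²
(Q(Y(-10, 5), 154) - 21371) + 1/1748 = (154² - 21371) + 1/1748 = (23716 - 21371) + 1/1748 = 2345 + 1/1748 = 4099061/1748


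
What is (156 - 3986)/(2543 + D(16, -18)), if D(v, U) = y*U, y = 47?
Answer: -3830/1697 ≈ -2.2569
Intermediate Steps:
D(v, U) = 47*U
(156 - 3986)/(2543 + D(16, -18)) = (156 - 3986)/(2543 + 47*(-18)) = -3830/(2543 - 846) = -3830/1697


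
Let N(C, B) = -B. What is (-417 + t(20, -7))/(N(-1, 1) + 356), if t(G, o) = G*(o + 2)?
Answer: -517/355 ≈ -1.4563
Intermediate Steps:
t(G, o) = G*(2 + o)
(-417 + t(20, -7))/(N(-1, 1) + 356) = (-417 + 20*(2 - 7))/(-1*1 + 356) = (-417 + 20*(-5))/(-1 + 356) = (-417 - 100)/355 = -517*1/355 = -517/355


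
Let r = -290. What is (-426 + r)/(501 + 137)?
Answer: -358/319 ≈ -1.1223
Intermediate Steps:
(-426 + r)/(501 + 137) = (-426 - 290)/(501 + 137) = -716/638 = -716*1/638 = -358/319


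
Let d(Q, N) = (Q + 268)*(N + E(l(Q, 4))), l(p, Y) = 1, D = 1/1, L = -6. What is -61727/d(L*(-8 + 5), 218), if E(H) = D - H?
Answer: -61727/62348 ≈ -0.99004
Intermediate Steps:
D = 1
E(H) = 1 - H
d(Q, N) = N*(268 + Q) (d(Q, N) = (Q + 268)*(N + (1 - 1*1)) = (268 + Q)*(N + (1 - 1)) = (268 + Q)*(N + 0) = (268 + Q)*N = N*(268 + Q))
-61727/d(L*(-8 + 5), 218) = -61727*1/(218*(268 - 6*(-8 + 5))) = -61727*1/(218*(268 - 6*(-3))) = -61727*1/(218*(268 + 18)) = -61727/(218*286) = -61727/62348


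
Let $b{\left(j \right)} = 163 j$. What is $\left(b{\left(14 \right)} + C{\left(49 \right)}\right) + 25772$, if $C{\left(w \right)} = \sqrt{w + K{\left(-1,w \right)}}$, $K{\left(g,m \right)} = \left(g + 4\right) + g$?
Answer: $28054 + \sqrt{51} \approx 28061.0$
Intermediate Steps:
$K{\left(g,m \right)} = 4 + 2 g$ ($K{\left(g,m \right)} = \left(4 + g\right) + g = 4 + 2 g$)
$C{\left(w \right)} = \sqrt{2 + w}$ ($C{\left(w \right)} = \sqrt{w + \left(4 + 2 \left(-1\right)\right)} = \sqrt{w + \left(4 - 2\right)} = \sqrt{w + 2} = \sqrt{2 + w}$)
$\left(b{\left(14 \right)} + C{\left(49 \right)}\right) + 25772 = \left(163 \cdot 14 + \sqrt{2 + 49}\right) + 25772 = \left(2282 + \sqrt{51}\right) + 25772 = 28054 + \sqrt{51}$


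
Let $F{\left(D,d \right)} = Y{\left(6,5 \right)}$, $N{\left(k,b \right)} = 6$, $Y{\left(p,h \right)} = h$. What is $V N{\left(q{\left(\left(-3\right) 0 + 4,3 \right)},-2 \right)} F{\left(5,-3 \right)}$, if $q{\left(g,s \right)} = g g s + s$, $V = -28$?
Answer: $-840$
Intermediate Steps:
$q{\left(g,s \right)} = s + s g^{2}$ ($q{\left(g,s \right)} = g^{2} s + s = s g^{2} + s = s + s g^{2}$)
$F{\left(D,d \right)} = 5$
$V N{\left(q{\left(\left(-3\right) 0 + 4,3 \right)},-2 \right)} F{\left(5,-3 \right)} = \left(-28\right) 6 \cdot 5 = \left(-168\right) 5 = -840$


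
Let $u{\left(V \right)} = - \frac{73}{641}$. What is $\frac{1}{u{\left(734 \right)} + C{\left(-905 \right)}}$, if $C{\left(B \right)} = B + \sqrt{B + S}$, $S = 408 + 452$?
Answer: $- \frac{371894098}{336625001329} - \frac{1232643 i \sqrt{5}}{336625001329} \approx -0.0011048 - 8.188 \cdot 10^{-6} i$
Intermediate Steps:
$u{\left(V \right)} = - \frac{73}{641}$ ($u{\left(V \right)} = \left(-73\right) \frac{1}{641} = - \frac{73}{641}$)
$S = 860$
$C{\left(B \right)} = B + \sqrt{860 + B}$ ($C{\left(B \right)} = B + \sqrt{B + 860} = B + \sqrt{860 + B}$)
$\frac{1}{u{\left(734 \right)} + C{\left(-905 \right)}} = \frac{1}{- \frac{73}{641} - \left(905 - \sqrt{860 - 905}\right)} = \frac{1}{- \frac{73}{641} - \left(905 - \sqrt{-45}\right)} = \frac{1}{- \frac{73}{641} - \left(905 - 3 i \sqrt{5}\right)} = \frac{1}{- \frac{580178}{641} + 3 i \sqrt{5}}$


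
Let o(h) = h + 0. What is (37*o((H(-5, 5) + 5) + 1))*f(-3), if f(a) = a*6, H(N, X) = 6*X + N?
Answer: -20646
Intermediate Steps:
H(N, X) = N + 6*X
f(a) = 6*a
o(h) = h
(37*o((H(-5, 5) + 5) + 1))*f(-3) = (37*(((-5 + 6*5) + 5) + 1))*(6*(-3)) = (37*(((-5 + 30) + 5) + 1))*(-18) = (37*((25 + 5) + 1))*(-18) = (37*(30 + 1))*(-18) = (37*31)*(-18) = 1147*(-18) = -20646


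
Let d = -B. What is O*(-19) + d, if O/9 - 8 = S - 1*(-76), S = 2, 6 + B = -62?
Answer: -14638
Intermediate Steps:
B = -68 (B = -6 - 62 = -68)
O = 774 (O = 72 + 9*(2 - 1*(-76)) = 72 + 9*(2 + 76) = 72 + 9*78 = 72 + 702 = 774)
d = 68 (d = -1*(-68) = 68)
O*(-19) + d = 774*(-19) + 68 = -14706 + 68 = -14638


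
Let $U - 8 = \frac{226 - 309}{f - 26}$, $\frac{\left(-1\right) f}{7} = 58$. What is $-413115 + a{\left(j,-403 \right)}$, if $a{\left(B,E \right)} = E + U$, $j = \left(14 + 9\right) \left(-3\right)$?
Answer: $- \frac{178636237}{432} \approx -4.1351 \cdot 10^{5}$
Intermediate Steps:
$f = -406$ ($f = \left(-7\right) 58 = -406$)
$j = -69$ ($j = 23 \left(-3\right) = -69$)
$U = \frac{3539}{432}$ ($U = 8 + \frac{226 - 309}{-406 - 26} = 8 - \frac{83}{-432} = 8 - - \frac{83}{432} = 8 + \frac{83}{432} = \frac{3539}{432} \approx 8.1921$)
$a{\left(B,E \right)} = \frac{3539}{432} + E$ ($a{\left(B,E \right)} = E + \frac{3539}{432} = \frac{3539}{432} + E$)
$-413115 + a{\left(j,-403 \right)} = -413115 + \left(\frac{3539}{432} - 403\right) = -413115 - \frac{170557}{432} = - \frac{178636237}{432}$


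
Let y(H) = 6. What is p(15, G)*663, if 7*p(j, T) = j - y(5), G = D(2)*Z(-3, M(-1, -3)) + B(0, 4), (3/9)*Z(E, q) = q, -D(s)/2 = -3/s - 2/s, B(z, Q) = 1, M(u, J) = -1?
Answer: 5967/7 ≈ 852.43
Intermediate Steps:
D(s) = 10/s (D(s) = -2*(-3/s - 2/s) = -(-10)/s = 10/s)
Z(E, q) = 3*q
G = -14 (G = (10/2)*(3*(-1)) + 1 = (10*(1/2))*(-3) + 1 = 5*(-3) + 1 = -15 + 1 = -14)
p(j, T) = -6/7 + j/7 (p(j, T) = (j - 1*6)/7 = (j - 6)/7 = (-6 + j)/7 = -6/7 + j/7)
p(15, G)*663 = (-6/7 + (1/7)*15)*663 = (-6/7 + 15/7)*663 = (9/7)*663 = 5967/7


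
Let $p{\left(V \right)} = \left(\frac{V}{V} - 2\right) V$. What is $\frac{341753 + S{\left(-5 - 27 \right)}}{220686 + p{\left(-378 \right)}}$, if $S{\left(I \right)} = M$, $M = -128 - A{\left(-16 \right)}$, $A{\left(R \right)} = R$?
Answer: $\frac{341641}{221064} \approx 1.5454$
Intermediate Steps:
$M = -112$ ($M = -128 - -16 = -128 + 16 = -112$)
$S{\left(I \right)} = -112$
$p{\left(V \right)} = - V$ ($p{\left(V \right)} = \left(1 - 2\right) V = - V$)
$\frac{341753 + S{\left(-5 - 27 \right)}}{220686 + p{\left(-378 \right)}} = \frac{341753 - 112}{220686 - -378} = \frac{341641}{220686 + 378} = \frac{341641}{221064}$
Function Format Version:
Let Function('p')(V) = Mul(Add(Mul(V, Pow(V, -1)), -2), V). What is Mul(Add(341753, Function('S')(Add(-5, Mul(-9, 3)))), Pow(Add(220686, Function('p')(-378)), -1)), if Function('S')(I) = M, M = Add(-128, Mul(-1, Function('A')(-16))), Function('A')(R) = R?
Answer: Rational(341641, 221064) ≈ 1.5454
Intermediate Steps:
M = -112 (M = Add(-128, Mul(-1, -16)) = Add(-128, 16) = -112)
Function('S')(I) = -112
Function('p')(V) = Mul(-1, V) (Function('p')(V) = Mul(Add(1, -2), V) = Mul(-1, V))
Mul(Add(341753, Function('S')(Add(-5, Mul(-9, 3)))), Pow(Add(220686, Function('p')(-378)), -1)) = Mul(Add(341753, -112), Pow(Add(220686, Mul(-1, -378)), -1)) = Mul(341641, Pow(Add(220686, 378), -1)) = Mul(341641, Pow(221064, -1)) = Mul(341641, Rational(1, 221064)) = Rational(341641, 221064)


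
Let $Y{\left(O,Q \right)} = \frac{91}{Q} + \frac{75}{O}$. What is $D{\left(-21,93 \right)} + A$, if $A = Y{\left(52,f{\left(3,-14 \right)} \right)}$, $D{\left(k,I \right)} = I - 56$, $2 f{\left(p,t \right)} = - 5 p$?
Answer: $\frac{20521}{780} \approx 26.309$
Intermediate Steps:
$f{\left(p,t \right)} = - \frac{5 p}{2}$ ($f{\left(p,t \right)} = \frac{\left(-5\right) p}{2} = - \frac{5 p}{2}$)
$Y{\left(O,Q \right)} = \frac{75}{O} + \frac{91}{Q}$
$D{\left(k,I \right)} = -56 + I$
$A = - \frac{8339}{780}$ ($A = \frac{75}{52} + \frac{91}{\left(- \frac{5}{2}\right) 3} = 75 \cdot \frac{1}{52} + \frac{91}{- \frac{15}{2}} = \frac{75}{52} + 91 \left(- \frac{2}{15}\right) = \frac{75}{52} - \frac{182}{15} = - \frac{8339}{780} \approx -10.691$)
$D{\left(-21,93 \right)} + A = \left(-56 + 93\right) - \frac{8339}{780} = 37 - \frac{8339}{780} = \frac{20521}{780}$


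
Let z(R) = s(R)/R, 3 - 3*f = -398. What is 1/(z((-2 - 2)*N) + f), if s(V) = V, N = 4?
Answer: 3/404 ≈ 0.0074257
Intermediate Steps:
f = 401/3 (f = 1 - 1/3*(-398) = 1 + 398/3 = 401/3 ≈ 133.67)
z(R) = 1 (z(R) = R/R = 1)
1/(z((-2 - 2)*N) + f) = 1/(1 + 401/3) = 1/(404/3) = 3/404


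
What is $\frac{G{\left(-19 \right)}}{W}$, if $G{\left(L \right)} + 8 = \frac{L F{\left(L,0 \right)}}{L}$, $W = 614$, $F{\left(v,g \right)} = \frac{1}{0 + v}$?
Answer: $- \frac{153}{11666} \approx -0.013115$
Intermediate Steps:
$F{\left(v,g \right)} = \frac{1}{v}$
$G{\left(L \right)} = -8 + \frac{1}{L}$ ($G{\left(L \right)} = -8 + \frac{L \frac{1}{L}}{L} = -8 + 1 \frac{1}{L} = -8 + \frac{1}{L}$)
$\frac{G{\left(-19 \right)}}{W} = \frac{-8 + \frac{1}{-19}}{614} = \left(-8 - \frac{1}{19}\right) \frac{1}{614} = \left(- \frac{153}{19}\right) \frac{1}{614} = - \frac{153}{11666}$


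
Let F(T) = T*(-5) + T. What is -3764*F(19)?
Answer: 286064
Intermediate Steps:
F(T) = -4*T (F(T) = -5*T + T = -4*T)
-3764*F(19) = -(-15056)*19 = -3764*(-76) = 286064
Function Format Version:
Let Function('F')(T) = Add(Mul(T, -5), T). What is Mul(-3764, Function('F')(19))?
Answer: 286064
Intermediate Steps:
Function('F')(T) = Mul(-4, T) (Function('F')(T) = Add(Mul(-5, T), T) = Mul(-4, T))
Mul(-3764, Function('F')(19)) = Mul(-3764, Mul(-4, 19)) = Mul(-3764, -76) = 286064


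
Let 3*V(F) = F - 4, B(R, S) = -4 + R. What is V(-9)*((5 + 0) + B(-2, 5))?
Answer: 13/3 ≈ 4.3333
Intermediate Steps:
V(F) = -4/3 + F/3 (V(F) = (F - 4)/3 = (-4 + F)/3 = -4/3 + F/3)
V(-9)*((5 + 0) + B(-2, 5)) = (-4/3 + (1/3)*(-9))*((5 + 0) + (-4 - 2)) = (-4/3 - 3)*(5 - 6) = -13/3*(-1) = 13/3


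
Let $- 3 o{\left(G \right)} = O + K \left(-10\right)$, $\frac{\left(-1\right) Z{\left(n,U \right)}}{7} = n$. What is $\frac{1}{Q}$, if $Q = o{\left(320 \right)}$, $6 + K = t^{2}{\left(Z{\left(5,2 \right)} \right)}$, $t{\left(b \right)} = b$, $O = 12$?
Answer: $\frac{3}{12178} \approx 0.00024635$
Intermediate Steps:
$Z{\left(n,U \right)} = - 7 n$
$K = 1219$ ($K = -6 + \left(\left(-7\right) 5\right)^{2} = -6 + \left(-35\right)^{2} = -6 + 1225 = 1219$)
$o{\left(G \right)} = \frac{12178}{3}$ ($o{\left(G \right)} = - \frac{12 + 1219 \left(-10\right)}{3} = - \frac{12 - 12190}{3} = \left(- \frac{1}{3}\right) \left(-12178\right) = \frac{12178}{3}$)
$Q = \frac{12178}{3} \approx 4059.3$
$\frac{1}{Q} = \frac{1}{\frac{12178}{3}} = \frac{3}{12178}$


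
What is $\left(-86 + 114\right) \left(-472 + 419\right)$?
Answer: $-1484$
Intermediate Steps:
$\left(-86 + 114\right) \left(-472 + 419\right) = 28 \left(-53\right) = -1484$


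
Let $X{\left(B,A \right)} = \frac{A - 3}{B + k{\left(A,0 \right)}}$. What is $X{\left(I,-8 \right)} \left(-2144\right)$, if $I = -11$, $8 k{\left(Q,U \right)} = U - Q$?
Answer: $- \frac{11792}{5} \approx -2358.4$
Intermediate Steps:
$k{\left(Q,U \right)} = - \frac{Q}{8} + \frac{U}{8}$ ($k{\left(Q,U \right)} = \frac{U - Q}{8} = - \frac{Q}{8} + \frac{U}{8}$)
$X{\left(B,A \right)} = \frac{-3 + A}{B - \frac{A}{8}}$ ($X{\left(B,A \right)} = \frac{A - 3}{B + \left(- \frac{A}{8} + \frac{1}{8} \cdot 0\right)} = \frac{-3 + A}{B + \left(- \frac{A}{8} + 0\right)} = \frac{-3 + A}{B - \frac{A}{8}}$)
$X{\left(I,-8 \right)} \left(-2144\right) = \frac{8 \left(3 - -8\right)}{-8 - -88} \left(-2144\right) = \frac{8 \left(3 + 8\right)}{-8 + 88} \left(-2144\right) = 8 \cdot \frac{1}{80} \cdot 11 \left(-2144\right) = \frac{11}{10} \left(-2144\right) = - \frac{11792}{5}$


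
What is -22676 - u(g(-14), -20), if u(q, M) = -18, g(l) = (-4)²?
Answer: -22658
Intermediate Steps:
g(l) = 16
-22676 - u(g(-14), -20) = -22676 - 1*(-18) = -22676 + 18 = -22658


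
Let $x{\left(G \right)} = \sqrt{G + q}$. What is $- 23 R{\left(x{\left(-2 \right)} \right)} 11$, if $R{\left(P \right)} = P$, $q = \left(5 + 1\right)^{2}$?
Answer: $- 253 \sqrt{34} \approx -1475.2$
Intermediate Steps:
$q = 36$ ($q = 6^{2} = 36$)
$x{\left(G \right)} = \sqrt{36 + G}$ ($x{\left(G \right)} = \sqrt{G + 36} = \sqrt{36 + G}$)
$- 23 R{\left(x{\left(-2 \right)} \right)} 11 = - 23 \sqrt{36 - 2} \cdot 11 = - 23 \sqrt{34} \cdot 11 = - 253 \sqrt{34}$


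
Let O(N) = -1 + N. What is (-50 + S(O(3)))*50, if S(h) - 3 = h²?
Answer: -2150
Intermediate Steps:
S(h) = 3 + h²
(-50 + S(O(3)))*50 = (-50 + (3 + (-1 + 3)²))*50 = (-50 + (3 + 2²))*50 = (-50 + (3 + 4))*50 = (-50 + 7)*50 = -43*50 = -2150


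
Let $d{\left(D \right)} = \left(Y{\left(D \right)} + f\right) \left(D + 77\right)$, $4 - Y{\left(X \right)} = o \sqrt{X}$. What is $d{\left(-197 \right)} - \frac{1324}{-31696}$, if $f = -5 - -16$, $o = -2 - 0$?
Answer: $- \frac{14262869}{7924} - 240 i \sqrt{197} \approx -1800.0 - 3368.6 i$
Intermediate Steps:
$o = -2$ ($o = -2 + 0 = -2$)
$Y{\left(X \right)} = 4 + 2 \sqrt{X}$ ($Y{\left(X \right)} = 4 - - 2 \sqrt{X} = 4 + 2 \sqrt{X}$)
$f = 11$ ($f = -5 + 16 = 11$)
$d{\left(D \right)} = \left(15 + 2 \sqrt{D}\right) \left(77 + D\right)$ ($d{\left(D \right)} = \left(\left(4 + 2 \sqrt{D}\right) + 11\right) \left(D + 77\right) = \left(15 + 2 \sqrt{D}\right) \left(77 + D\right)$)
$d{\left(-197 \right)} - \frac{1324}{-31696} = \left(1155 + 2 \left(-197\right)^{\frac{3}{2}} + 15 \left(-197\right) + 154 \sqrt{-197}\right) - \frac{1324}{-31696} = \left(1155 + 2 \left(- 197 i \sqrt{197}\right) - 2955 + 154 i \sqrt{197}\right) - - \frac{331}{7924} = \left(1155 - 394 i \sqrt{197} - 2955 + 154 i \sqrt{197}\right) + \frac{331}{7924} = \left(-1800 - 240 i \sqrt{197}\right) + \frac{331}{7924} = - \frac{14262869}{7924} - 240 i \sqrt{197}$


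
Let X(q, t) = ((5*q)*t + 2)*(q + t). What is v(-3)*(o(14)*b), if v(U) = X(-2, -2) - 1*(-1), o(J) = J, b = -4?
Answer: 4872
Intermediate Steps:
X(q, t) = (2 + 5*q*t)*(q + t) (X(q, t) = (5*q*t + 2)*(q + t) = (2 + 5*q*t)*(q + t))
v(U) = -87 (v(U) = (2*(-2) + 2*(-2) + 5*(-2)*(-2)² + 5*(-2)*(-2)²) - 1*(-1) = (-4 - 4 + 5*(-2)*4 + 5*(-2)*4) + 1 = (-4 - 4 - 40 - 40) + 1 = -88 + 1 = -87)
v(-3)*(o(14)*b) = -1218*(-4) = -87*(-56) = 4872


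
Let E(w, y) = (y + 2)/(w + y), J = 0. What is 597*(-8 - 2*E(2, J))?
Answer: -5970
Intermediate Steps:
E(w, y) = (2 + y)/(w + y)
597*(-8 - 2*E(2, J)) = 597*(-8 - 2*(2 + 0)/(2 + 0)) = 597*(-8 - 2*2/2) = 597*(-8 - 2) = 597*(-10) = -5970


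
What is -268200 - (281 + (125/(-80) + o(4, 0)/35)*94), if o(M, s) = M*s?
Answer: -2146673/8 ≈ -2.6833e+5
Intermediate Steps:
-268200 - (281 + (125/(-80) + o(4, 0)/35)*94) = -268200 - (281 + (125/(-80) + (4*0)/35)*94) = -268200 - (281 + (125*(-1/80) + 0*(1/35))*94) = -268200 - (281 + (-25/16 + 0)*94) = -268200 - (281 - 25/16*94) = -268200 - (281 - 1175/8) = -268200 - 1*1073/8 = -268200 - 1073/8 = -2146673/8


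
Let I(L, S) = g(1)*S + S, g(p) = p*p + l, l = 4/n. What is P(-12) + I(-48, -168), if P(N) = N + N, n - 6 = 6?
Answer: -416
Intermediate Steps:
n = 12 (n = 6 + 6 = 12)
l = ⅓ (l = 4/12 = 4*(1/12) = ⅓ ≈ 0.33333)
g(p) = ⅓ + p² (g(p) = p*p + ⅓ = p² + ⅓ = ⅓ + p²)
P(N) = 2*N
I(L, S) = 7*S/3 (I(L, S) = (⅓ + 1²)*S + S = (⅓ + 1)*S + S = 4*S/3 + S = 7*S/3)
P(-12) + I(-48, -168) = 2*(-12) + (7/3)*(-168) = -24 - 392 = -416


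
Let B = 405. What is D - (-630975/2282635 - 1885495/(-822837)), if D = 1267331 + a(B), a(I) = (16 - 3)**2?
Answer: 476132204806521850/375647307099 ≈ 1.2675e+6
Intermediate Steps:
a(I) = 169 (a(I) = 13**2 = 169)
D = 1267500 (D = 1267331 + 169 = 1267500)
D - (-630975/2282635 - 1885495/(-822837)) = 1267500 - (-630975/2282635 - 1885495/(-822837)) = 1267500 - (-630975*1/2282635 - 1885495*(-1/822837)) = 1267500 - (-126195/456527 + 1885495/822837) = 1267500 - 1*756941460650/375647307099 = 1267500 - 756941460650/375647307099 = 476132204806521850/375647307099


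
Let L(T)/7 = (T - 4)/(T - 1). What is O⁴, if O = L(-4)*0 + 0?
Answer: 0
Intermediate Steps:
L(T) = 7*(-4 + T)/(-1 + T) (L(T) = 7*((T - 4)/(T - 1)) = 7*((-4 + T)/(-1 + T)) = 7*(-4 + T)/(-1 + T))
O = 0 (O = (7*(-4 - 4)/(-1 - 4))*0 + 0 = (7*(-8)/(-5))*0 + 0 = (7*(-⅕)*(-8))*0 + 0 = (56/5)*0 + 0 = 0 + 0 = 0)
O⁴ = 0⁴ = 0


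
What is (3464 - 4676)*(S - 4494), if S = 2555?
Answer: 2350068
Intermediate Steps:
(3464 - 4676)*(S - 4494) = (3464 - 4676)*(2555 - 4494) = -1212*(-1939) = 2350068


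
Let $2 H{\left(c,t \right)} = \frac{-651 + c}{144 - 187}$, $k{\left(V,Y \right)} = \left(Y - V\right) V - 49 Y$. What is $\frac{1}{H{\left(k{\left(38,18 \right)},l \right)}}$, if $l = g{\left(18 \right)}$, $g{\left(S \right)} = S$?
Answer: $\frac{86}{2293} \approx 0.037505$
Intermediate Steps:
$k{\left(V,Y \right)} = - 49 Y + V \left(Y - V\right)$ ($k{\left(V,Y \right)} = V \left(Y - V\right) - 49 Y = - 49 Y + V \left(Y - V\right)$)
$l = 18$
$H{\left(c,t \right)} = \frac{651}{86} - \frac{c}{86}$ ($H{\left(c,t \right)} = \frac{\left(-651 + c\right) \frac{1}{144 - 187}}{2} = \frac{\left(-651 + c\right) \frac{1}{-43}}{2} = \frac{\left(-651 + c\right) \left(- \frac{1}{43}\right)}{2} = \frac{\frac{651}{43} - \frac{c}{43}}{2} = \frac{651}{86} - \frac{c}{86}$)
$\frac{1}{H{\left(k{\left(38,18 \right)},l \right)}} = \frac{1}{\frac{651}{86} - \frac{- 38^{2} - 882 + 38 \cdot 18}{86}} = \frac{1}{\frac{651}{86} - \frac{\left(-1\right) 1444 - 882 + 684}{86}} = \frac{1}{\frac{651}{86} - \frac{-1444 - 882 + 684}{86}} = \frac{1}{\frac{651}{86} - - \frac{821}{43}} = \frac{1}{\frac{651}{86} + \frac{821}{43}} = \frac{1}{\frac{2293}{86}} = \frac{86}{2293}$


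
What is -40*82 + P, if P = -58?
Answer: -3338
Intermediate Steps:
-40*82 + P = -40*82 - 58 = -3280 - 58 = -3338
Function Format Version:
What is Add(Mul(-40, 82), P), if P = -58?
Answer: -3338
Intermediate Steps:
Add(Mul(-40, 82), P) = Add(Mul(-40, 82), -58) = Add(-3280, -58) = -3338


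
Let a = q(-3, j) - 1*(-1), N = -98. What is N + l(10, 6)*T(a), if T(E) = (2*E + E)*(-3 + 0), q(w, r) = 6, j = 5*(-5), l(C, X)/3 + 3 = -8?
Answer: 1981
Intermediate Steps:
l(C, X) = -33 (l(C, X) = -9 + 3*(-8) = -9 - 24 = -33)
j = -25
a = 7 (a = 6 - 1*(-1) = 6 + 1 = 7)
T(E) = -9*E (T(E) = (3*E)*(-3) = -9*E)
N + l(10, 6)*T(a) = -98 - (-297)*7 = -98 - 33*(-63) = -98 + 2079 = 1981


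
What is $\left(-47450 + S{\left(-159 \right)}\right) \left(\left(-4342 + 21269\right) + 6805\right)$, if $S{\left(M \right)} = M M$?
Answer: $-526114708$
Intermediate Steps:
$S{\left(M \right)} = M^{2}$
$\left(-47450 + S{\left(-159 \right)}\right) \left(\left(-4342 + 21269\right) + 6805\right) = \left(-47450 + \left(-159\right)^{2}\right) \left(\left(-4342 + 21269\right) + 6805\right) = \left(-47450 + 25281\right) \left(16927 + 6805\right) = \left(-22169\right) 23732 = -526114708$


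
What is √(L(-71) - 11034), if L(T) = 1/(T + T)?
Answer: 11*I*√1838758/142 ≈ 105.04*I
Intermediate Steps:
L(T) = 1/(2*T)
√(L(-71) - 11034) = √((½)/(-71) - 11034) = √((½)*(-1/71) - 11034) = √(-1/142 - 11034) = √(-1566829/142) = 11*I*√1838758/142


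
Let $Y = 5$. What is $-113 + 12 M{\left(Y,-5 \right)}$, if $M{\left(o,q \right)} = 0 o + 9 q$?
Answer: $-653$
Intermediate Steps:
$M{\left(o,q \right)} = 9 q$ ($M{\left(o,q \right)} = 0 + 9 q = 9 q$)
$-113 + 12 M{\left(Y,-5 \right)} = -113 + 12 \cdot 9 \left(-5\right) = -113 + 12 \left(-45\right) = -113 - 540 = -653$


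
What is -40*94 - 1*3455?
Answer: -7215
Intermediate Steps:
-40*94 - 1*3455 = -3760 - 3455 = -7215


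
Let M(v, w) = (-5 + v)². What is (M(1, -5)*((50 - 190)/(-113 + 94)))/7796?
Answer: 560/37031 ≈ 0.015122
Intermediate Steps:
(M(1, -5)*((50 - 190)/(-113 + 94)))/7796 = ((-5 + 1)²*((50 - 190)/(-113 + 94)))/7796 = ((-4)²*(-140/(-19)))*(1/7796) = (16*(-140*(-1/19)))*(1/7796) = (16*(140/19))*(1/7796) = (2240/19)*(1/7796) = 560/37031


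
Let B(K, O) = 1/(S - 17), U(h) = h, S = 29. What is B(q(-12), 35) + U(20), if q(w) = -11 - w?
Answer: 241/12 ≈ 20.083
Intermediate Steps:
B(K, O) = 1/12 (B(K, O) = 1/(29 - 17) = 1/12)
B(q(-12), 35) + U(20) = 1/12 + 20 = 241/12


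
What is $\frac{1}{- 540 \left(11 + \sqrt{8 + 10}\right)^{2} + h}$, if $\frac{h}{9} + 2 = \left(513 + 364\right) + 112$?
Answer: $- \frac{817}{22703409} + \frac{440 \sqrt{2}}{22703409} \approx -8.5778 \cdot 10^{-6}$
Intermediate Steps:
$h = 8883$ ($h = -18 + 9 \left(\left(513 + 364\right) + 112\right) = -18 + 9 \left(877 + 112\right) = -18 + 9 \cdot 989 = -18 + 8901 = 8883$)
$\frac{1}{- 540 \left(11 + \sqrt{8 + 10}\right)^{2} + h} = \frac{1}{- 540 \left(11 + \sqrt{8 + 10}\right)^{2} + 8883} = \frac{1}{- 540 \left(11 + \sqrt{18}\right)^{2} + 8883} = \frac{1}{- 540 \left(11 + 3 \sqrt{2}\right)^{2} + 8883} = \frac{1}{8883 - 540 \left(11 + 3 \sqrt{2}\right)^{2}}$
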